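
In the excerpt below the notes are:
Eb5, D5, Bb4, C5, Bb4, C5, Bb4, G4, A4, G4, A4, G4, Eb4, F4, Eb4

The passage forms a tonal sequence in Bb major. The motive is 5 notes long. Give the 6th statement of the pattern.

Bb3 A3 F3 G3 F3

Taking 5-note groups, the heads are Eb5, C5, A4: the pattern moves down a 3rd.
Carrying on: F4 → D4 → Bb3.
Statement 6 starts on Bb3 and keeps the same diatonic contour: Bb3 A3 F3 G3 F3.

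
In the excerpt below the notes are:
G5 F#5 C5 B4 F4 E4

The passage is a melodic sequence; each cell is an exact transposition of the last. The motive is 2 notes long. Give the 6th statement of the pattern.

Ab2 G2

Unit = 2 notes; the statements start on G5, C5, F4, moving down a 5th each time.
Extending down a 5th: Bb3 → Eb3 → Ab2.
From Ab2 the exact shape gives Ab2 G2.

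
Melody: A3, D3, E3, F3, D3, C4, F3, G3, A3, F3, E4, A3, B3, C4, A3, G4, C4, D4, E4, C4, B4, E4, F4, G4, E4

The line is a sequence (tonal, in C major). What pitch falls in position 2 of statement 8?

Grouping in 5s, the 2nd note of each cell is D3, F3, A3, C4, E4.
Carrying that up a 3rd forward: G4 → B4 → D5.

D5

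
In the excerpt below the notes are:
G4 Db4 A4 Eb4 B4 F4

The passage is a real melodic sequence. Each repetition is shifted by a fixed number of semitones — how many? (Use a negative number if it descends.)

Taking 2-note groups, the heads are G4, A4, B4: the pattern moves up a 2nd.
G4 to A4 spans +2 semitones.

2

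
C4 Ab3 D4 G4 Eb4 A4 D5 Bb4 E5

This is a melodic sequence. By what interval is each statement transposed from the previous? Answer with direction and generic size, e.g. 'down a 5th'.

up a 5th

Unit = 3 notes; the statements start on C4, G4, D5, moving up a 5th each time.
C4 to G4 is up a 5th.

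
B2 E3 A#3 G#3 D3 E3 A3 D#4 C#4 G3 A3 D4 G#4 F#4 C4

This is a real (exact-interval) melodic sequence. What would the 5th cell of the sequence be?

G4 C5 F#5 E5 Bb4

The 5-note cells begin on B2, E3, A3 — each up a 4th from the last.
Carrying on: D4 → G4.
So cell 5 is G4 C5 F#5 E5 Bb4.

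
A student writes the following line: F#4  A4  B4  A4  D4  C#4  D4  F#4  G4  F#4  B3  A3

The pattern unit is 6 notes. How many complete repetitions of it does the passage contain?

12 notes in groups of 6 gives 12/6 = 2 statements.
Starts: F#4, D4 — each down a 3rd.

2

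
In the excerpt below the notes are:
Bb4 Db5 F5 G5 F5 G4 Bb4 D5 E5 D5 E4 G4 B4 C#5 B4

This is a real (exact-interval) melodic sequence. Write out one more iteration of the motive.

With a 5-note motive the entries are Bb4, G4, E4, each down a 3rd from the previous.
From C#4 the exact shape gives C#4 E4 G#4 A#4 G#4.

C#4 E4 G#4 A#4 G#4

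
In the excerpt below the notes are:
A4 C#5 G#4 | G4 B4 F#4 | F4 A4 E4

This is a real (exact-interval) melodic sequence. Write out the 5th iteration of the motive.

Unit = 3 notes; the statements start on A4, G4, F4, moving down a 2nd each time.
Extending down a 2nd: Eb4 → Db4.
So cell 5 is Db4 F4 C4.

Db4 F4 C4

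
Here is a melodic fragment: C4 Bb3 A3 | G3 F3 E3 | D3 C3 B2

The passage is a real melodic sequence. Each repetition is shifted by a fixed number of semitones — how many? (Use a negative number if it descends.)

Taking 3-note groups, the heads are C4, G3, D3: the pattern moves down a 4th.
Counting half-steps from C4 to G3: -5.

-5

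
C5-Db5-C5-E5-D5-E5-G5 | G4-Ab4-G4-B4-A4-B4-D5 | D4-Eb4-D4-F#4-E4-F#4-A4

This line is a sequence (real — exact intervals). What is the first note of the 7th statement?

F#2

Unit = 7 notes; the statements start on C5, G4, D4, moving down a 4th each time.
Extending the heads down a 4th: A3 → E3 → B2 → F#2.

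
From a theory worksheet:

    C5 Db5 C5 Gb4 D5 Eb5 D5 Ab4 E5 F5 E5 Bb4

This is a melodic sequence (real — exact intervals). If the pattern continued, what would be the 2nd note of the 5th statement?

The unit is 4 notes. Position-2 pitches of the 3 shown cells: Db5, Eb5, F5.
Extending up a 2nd: G5 → A5.

A5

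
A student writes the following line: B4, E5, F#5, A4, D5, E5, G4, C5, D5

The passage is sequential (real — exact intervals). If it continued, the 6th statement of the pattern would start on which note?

Db4

The 3-note cells begin on B4, A4, G4 — each down a 2nd from the last.
Extending the heads down a 2nd: F4 → Eb4 → Db4.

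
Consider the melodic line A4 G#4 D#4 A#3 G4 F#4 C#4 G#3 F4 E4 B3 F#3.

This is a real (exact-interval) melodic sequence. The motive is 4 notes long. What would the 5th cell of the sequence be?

Db4 C4 G3 D3

The 4-note cells begin on A4, G4, F4 — each down a 2nd from the last.
Carrying on: Eb4 → Db4.
So cell 5 is Db4 C4 G3 D3.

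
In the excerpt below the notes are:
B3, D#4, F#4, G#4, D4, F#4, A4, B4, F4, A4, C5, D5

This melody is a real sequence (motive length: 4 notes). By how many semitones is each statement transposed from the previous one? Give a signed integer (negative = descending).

The 4-note cells begin on B3, D4, F4 — each up a 3rd from the last.
B3→D4 is 62 − 59 = 3 semitones.

3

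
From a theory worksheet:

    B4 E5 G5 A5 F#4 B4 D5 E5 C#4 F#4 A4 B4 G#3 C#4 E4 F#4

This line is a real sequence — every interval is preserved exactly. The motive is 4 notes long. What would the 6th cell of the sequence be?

Taking 4-note groups, the heads are B4, F#4, C#4, G#3: the pattern moves down a 4th.
Extending down a 4th: D#3 → A#2.
So cell 6 is A#2 D#3 F#3 G#3.

A#2 D#3 F#3 G#3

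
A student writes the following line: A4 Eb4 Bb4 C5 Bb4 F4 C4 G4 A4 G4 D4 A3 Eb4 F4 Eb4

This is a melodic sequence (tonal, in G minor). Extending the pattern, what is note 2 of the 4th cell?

The unit is 5 notes. Position-2 pitches of the 3 shown cells: Eb4, C4, A3.
From A3, down a 3rd gives F3.

F3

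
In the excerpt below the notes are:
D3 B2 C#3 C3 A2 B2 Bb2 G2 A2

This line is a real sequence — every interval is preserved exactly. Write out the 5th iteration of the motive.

Gb2 Eb2 F2

Unit = 3 notes; the statements start on D3, C3, Bb2, moving down a 2nd each time.
Carrying on: Ab2 → Gb2.
From Gb2 the exact shape gives Gb2 Eb2 F2.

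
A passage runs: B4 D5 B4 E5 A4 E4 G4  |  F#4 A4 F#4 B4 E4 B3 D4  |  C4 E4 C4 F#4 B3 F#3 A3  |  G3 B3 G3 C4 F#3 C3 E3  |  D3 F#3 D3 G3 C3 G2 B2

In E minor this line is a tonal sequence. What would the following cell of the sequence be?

A2 C3 A2 D3 G2 D2 F#2

Taking 7-note groups, the heads are B4, F#4, C4, G3, D3: the pattern moves down a 4th.
So cell 6 is A2 C3 A2 D3 G2 D2 F#2.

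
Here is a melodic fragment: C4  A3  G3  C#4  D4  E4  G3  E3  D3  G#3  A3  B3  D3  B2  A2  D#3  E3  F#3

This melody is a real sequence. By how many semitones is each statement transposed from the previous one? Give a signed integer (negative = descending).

Taking 6-note groups, the heads are C4, G3, D3: the pattern moves down a 4th.
C4→G3 is 55 − 60 = -5 semitones.

-5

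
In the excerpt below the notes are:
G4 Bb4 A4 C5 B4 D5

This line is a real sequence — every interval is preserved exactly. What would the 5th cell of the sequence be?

D#5 F#5

With a 2-note motive the entries are G4, A4, B4, each up a 2nd from the previous.
Carrying on: C#5 → D#5.
So cell 5 is D#5 F#5.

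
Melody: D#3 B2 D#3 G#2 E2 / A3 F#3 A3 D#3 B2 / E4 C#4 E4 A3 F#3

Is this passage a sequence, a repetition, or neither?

Each 5-note cell is the previous one transposed up a 5th.

sequence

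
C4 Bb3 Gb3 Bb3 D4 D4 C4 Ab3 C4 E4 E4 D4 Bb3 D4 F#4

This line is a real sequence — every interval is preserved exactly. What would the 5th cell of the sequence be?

G#4 F#4 D4 F#4 A#4

Unit = 5 notes; the statements start on C4, D4, E4, moving up a 2nd each time.
Continuing the starts: F#4 → G#4.
Statement 5 starts on G#4 and keeps the same exact contour: G#4 F#4 D4 F#4 A#4.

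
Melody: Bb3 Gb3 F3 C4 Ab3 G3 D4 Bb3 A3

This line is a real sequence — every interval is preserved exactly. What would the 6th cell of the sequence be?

G#4 E4 D#4

Taking 3-note groups, the heads are Bb3, C4, D4: the pattern moves up a 2nd.
Extending up a 2nd: E4 → F#4 → G#4.
So cell 6 is G#4 E4 D#4.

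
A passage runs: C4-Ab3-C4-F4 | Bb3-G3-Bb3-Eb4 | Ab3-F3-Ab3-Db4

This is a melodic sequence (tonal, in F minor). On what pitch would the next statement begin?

Unit = 4 notes; the statements start on C4, Bb3, Ab3, moving down a 2nd each time.
One more step down a 2nd gives G3.

G3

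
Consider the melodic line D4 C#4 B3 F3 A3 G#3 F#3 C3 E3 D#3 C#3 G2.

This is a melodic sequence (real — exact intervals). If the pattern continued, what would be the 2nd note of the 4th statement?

With 4-note cells, note 2 of each statement runs C#4, G#3, D#3.
From D#3, down a 4th gives A#2.

A#2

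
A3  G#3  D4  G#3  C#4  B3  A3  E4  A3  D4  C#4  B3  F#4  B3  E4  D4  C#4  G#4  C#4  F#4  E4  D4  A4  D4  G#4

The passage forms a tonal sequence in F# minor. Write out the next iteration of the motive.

The 5-note cells begin on A3, B3, C#4, D4, E4 — each up a 2nd from the last.
So cell 6 is F#4 E4 B4 E4 A4.

F#4 E4 B4 E4 A4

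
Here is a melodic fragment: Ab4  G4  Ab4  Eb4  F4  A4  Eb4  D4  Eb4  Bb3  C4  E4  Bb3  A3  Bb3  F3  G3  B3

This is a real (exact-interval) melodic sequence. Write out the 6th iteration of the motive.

G2 F#2 G2 D2 E2 G#2

With a 6-note motive the entries are Ab4, Eb4, Bb3, each down a 4th from the previous.
Extending down a 4th: F3 → C3 → G2.
Statement 6 starts on G2 and keeps the same exact contour: G2 F#2 G2 D2 E2 G#2.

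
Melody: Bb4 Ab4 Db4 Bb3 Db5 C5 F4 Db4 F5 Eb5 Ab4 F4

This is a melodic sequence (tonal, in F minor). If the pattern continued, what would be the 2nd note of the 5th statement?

Bb5

Grouping in 4s, the 2nd note of each cell is Ab4, C5, Eb5.
Extending up a 3rd: G5 → Bb5.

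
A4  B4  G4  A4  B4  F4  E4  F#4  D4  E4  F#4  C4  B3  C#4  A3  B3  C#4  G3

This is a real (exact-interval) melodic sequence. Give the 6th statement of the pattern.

Taking 6-note groups, the heads are A4, E4, B3: the pattern moves down a 4th.
Carrying on: F#3 → C#3 → G#2.
Statement 6 starts on G#2 and keeps the same exact contour: G#2 A#2 F#2 G#2 A#2 E2.

G#2 A#2 F#2 G#2 A#2 E2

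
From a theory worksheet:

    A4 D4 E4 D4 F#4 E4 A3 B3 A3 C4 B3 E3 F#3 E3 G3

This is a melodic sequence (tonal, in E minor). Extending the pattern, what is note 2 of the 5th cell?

Grouping in 5s, the 2nd note of each cell is D4, A3, E3.
Extending down a 4th: B2 → F#2.

F#2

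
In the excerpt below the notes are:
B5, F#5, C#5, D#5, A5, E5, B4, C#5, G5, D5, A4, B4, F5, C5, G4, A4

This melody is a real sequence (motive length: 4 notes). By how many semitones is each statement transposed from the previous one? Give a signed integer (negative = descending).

-2

Taking 4-note groups, the heads are B5, A5, G5, F5: the pattern moves down a 2nd.
B5 to A5 spans -2 semitones.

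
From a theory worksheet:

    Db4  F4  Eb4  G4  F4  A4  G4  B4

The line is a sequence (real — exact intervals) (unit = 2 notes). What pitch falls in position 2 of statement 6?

The unit is 2 notes. Position-2 pitches of the 4 shown cells: F4, G4, A4, B4.
Extending up a 2nd: C#5 → D#5.

D#5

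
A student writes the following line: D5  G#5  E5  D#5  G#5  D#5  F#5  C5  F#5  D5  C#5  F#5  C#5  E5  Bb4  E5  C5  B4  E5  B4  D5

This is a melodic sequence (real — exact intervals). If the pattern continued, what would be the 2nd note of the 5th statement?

With 7-note cells, note 2 of each statement runs G#5, F#5, E5.
Carrying that down a 2nd forward: D5 → C5.

C5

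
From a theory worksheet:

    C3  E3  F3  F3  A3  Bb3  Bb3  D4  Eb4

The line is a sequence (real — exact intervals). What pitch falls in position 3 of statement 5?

Db5

The unit is 3 notes. Position-3 pitches of the 3 shown cells: F3, Bb3, Eb4.
Carrying that up a 4th forward: Ab4 → Db5.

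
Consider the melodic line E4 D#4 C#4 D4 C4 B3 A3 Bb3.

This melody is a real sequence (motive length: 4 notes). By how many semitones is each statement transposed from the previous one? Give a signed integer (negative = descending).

-4

With a 4-note motive the entries are E4, C4, each down a 3rd from the previous.
Counting half-steps from E4 to C4: -4.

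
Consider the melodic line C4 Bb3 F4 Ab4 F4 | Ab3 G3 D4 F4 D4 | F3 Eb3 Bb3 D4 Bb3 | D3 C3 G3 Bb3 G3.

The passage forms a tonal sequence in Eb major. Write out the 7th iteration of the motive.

Eb2 D2 Ab2 C3 Ab2

Taking 5-note groups, the heads are C4, Ab3, F3, D3: the pattern moves down a 3rd.
Carrying on: Bb2 → G2 → Eb2.
Statement 7 starts on Eb2 and keeps the same diatonic contour: Eb2 D2 Ab2 C3 Ab2.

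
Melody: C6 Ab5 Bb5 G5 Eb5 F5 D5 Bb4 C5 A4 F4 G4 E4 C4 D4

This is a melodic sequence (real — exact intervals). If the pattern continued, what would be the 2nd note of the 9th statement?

The unit is 3 notes. Position-2 pitches of the 5 shown cells: Ab5, Eb5, Bb4, F4, C4.
Each moves down a 4th. Continuing: G3 → D3 → A2 → E2.

E2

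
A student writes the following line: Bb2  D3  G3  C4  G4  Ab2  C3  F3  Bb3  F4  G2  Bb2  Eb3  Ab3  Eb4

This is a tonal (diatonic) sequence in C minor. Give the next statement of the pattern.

With a 5-note motive the entries are Bb2, Ab2, G2, each down a 2nd from the previous.
So cell 4 is F2 Ab2 D3 G3 D4.

F2 Ab2 D3 G3 D4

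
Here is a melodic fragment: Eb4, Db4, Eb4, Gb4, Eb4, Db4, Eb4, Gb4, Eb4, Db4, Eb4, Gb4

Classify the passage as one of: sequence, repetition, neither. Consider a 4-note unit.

Each 4-note cell is identical (Eb4 Db4 Eb4 Gb4), restated at the same pitch.

repetition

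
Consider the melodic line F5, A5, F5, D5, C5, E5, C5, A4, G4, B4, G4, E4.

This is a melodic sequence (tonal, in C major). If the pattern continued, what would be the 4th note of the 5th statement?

Grouping in 4s, the 4th note of each cell is D5, A4, E4.
Each moves down a 4th. Continuing: B3 → F3.

F3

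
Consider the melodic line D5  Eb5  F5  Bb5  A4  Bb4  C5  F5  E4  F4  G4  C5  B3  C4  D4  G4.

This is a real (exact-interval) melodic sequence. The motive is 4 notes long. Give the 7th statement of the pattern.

Taking 4-note groups, the heads are D5, A4, E4, B3: the pattern moves down a 4th.
Continuing the starts: F#3 → C#3 → G#2.
From G#2 the exact shape gives G#2 A2 B2 E3.

G#2 A2 B2 E3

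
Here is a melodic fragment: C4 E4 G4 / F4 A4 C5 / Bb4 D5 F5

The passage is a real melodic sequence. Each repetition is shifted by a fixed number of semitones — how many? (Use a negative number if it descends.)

Unit = 3 notes; the statements start on C4, F4, Bb4, moving up a 4th each time.
C4 to F4 spans +5 semitones.

5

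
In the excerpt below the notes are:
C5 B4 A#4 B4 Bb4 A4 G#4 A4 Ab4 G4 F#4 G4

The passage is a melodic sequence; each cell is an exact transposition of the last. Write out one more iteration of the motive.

Gb4 F4 E4 F4

Taking 4-note groups, the heads are C5, Bb4, Ab4: the pattern moves down a 2nd.
Statement 4 starts on Gb4 and keeps the same exact contour: Gb4 F4 E4 F4.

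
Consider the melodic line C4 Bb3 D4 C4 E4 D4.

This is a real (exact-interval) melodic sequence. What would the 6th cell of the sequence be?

A#4 G#4

Unit = 2 notes; the statements start on C4, D4, E4, moving up a 2nd each time.
Carrying on: F#4 → G#4 → A#4.
From A#4 the exact shape gives A#4 G#4.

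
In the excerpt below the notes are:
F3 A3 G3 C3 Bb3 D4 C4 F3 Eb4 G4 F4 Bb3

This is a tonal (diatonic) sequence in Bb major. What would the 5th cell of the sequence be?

D5 F5 Eb5 A4

With a 4-note motive the entries are F3, Bb3, Eb4, each up a 4th from the previous.
Carrying on: A4 → D5.
Statement 5 starts on D5 and keeps the same diatonic contour: D5 F5 Eb5 A4.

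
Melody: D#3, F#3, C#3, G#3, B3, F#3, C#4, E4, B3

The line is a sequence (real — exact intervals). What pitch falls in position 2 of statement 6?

The unit is 3 notes. Position-2 pitches of the 3 shown cells: F#3, B3, E4.
Each moves up a 4th. Continuing: A4 → D5 → G5.

G5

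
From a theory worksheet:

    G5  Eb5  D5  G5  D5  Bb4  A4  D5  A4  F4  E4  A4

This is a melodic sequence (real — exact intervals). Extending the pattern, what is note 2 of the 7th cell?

The unit is 4 notes. Position-2 pitches of the 3 shown cells: Eb5, Bb4, F4.
Each moves down a 4th. Continuing: C4 → G3 → D3 → A2.

A2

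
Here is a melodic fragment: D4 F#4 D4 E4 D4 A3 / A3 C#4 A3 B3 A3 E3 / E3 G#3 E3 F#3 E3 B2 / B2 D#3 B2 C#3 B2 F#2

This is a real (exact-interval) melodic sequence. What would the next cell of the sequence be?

F#2 A#2 F#2 G#2 F#2 C#2

The 6-note cells begin on D4, A3, E3, B2 — each down a 4th from the last.
From F#2 the exact shape gives F#2 A#2 F#2 G#2 F#2 C#2.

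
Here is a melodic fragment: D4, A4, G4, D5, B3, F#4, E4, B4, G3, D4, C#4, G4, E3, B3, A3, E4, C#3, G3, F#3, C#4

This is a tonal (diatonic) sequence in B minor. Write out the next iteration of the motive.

A2 E3 D3 A3

Unit = 4 notes; the statements start on D4, B3, G3, E3, C#3, moving down a 3rd each time.
So cell 6 is A2 E3 D3 A3.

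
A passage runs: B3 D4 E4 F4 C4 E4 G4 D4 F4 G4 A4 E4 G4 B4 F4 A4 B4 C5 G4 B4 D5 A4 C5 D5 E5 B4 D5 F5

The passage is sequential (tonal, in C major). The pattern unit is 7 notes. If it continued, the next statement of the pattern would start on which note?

With a 7-note motive the entries are B3, D4, F4, A4, each up a 3rd from the previous.
One more step up a 3rd gives C5.

C5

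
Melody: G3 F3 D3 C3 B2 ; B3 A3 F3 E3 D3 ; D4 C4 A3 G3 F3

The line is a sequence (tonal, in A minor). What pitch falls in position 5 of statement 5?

C4

The unit is 5 notes. Position-5 pitches of the 3 shown cells: B2, D3, F3.
Each moves up a 3rd. Continuing: A3 → C4.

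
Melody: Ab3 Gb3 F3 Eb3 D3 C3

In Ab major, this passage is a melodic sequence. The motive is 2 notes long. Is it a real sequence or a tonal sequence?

Each cell has the same semitone pattern (-2,) — intervals are preserved exactly.
And Gb3 lies outside Ab major, so the sequence is real rather than tonal.

real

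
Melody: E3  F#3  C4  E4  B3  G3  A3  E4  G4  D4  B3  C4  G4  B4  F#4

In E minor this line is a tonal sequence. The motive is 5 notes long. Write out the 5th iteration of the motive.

Unit = 5 notes; the statements start on E3, G3, B3, moving up a 3rd each time.
Extending up a 3rd: D4 → F#4.
So cell 5 is F#4 G4 D5 F#5 C5.

F#4 G4 D5 F#5 C5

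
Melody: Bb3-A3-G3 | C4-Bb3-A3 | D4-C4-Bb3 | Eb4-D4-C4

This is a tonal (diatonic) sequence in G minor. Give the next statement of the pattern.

F4 Eb4 D4

With a 3-note motive the entries are Bb3, C4, D4, Eb4, each up a 2nd from the previous.
Statement 5 starts on F4 and keeps the same diatonic contour: F4 Eb4 D4.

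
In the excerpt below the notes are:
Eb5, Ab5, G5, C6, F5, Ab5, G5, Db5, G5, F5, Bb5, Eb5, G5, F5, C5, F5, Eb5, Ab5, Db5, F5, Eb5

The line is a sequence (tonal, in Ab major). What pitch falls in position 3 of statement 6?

Bb4

The unit is 7 notes. Position-3 pitches of the 3 shown cells: G5, F5, Eb5.
Each moves down a 2nd. Continuing: Db5 → C5 → Bb4.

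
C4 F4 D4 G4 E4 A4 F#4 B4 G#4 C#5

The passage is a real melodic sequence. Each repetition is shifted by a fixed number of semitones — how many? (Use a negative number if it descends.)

2

The 2-note cells begin on C4, D4, E4, F#4, G#4 — each up a 2nd from the last.
C4 to D4 spans +2 semitones.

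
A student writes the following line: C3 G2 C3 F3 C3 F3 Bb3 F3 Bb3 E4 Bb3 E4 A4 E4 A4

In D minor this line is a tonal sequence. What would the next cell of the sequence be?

D5 A4 D5

Unit = 3 notes; the statements start on C3, F3, Bb3, E4, A4, moving up a 4th each time.
Statement 6 starts on D5 and keeps the same diatonic contour: D5 A4 D5.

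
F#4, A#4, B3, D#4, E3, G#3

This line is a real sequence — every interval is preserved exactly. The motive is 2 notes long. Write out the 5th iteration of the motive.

D2 F#2

The 2-note cells begin on F#4, B3, E3 — each down a 5th from the last.
Carrying on: A2 → D2.
From D2 the exact shape gives D2 F#2.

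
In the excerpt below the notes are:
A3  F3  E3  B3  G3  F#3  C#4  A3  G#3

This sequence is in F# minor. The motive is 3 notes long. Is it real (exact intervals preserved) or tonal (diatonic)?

Each cell has the same semitone pattern (-4, -1) — intervals are preserved exactly.
And F3 lies outside F# minor, so the sequence is real rather than tonal.

real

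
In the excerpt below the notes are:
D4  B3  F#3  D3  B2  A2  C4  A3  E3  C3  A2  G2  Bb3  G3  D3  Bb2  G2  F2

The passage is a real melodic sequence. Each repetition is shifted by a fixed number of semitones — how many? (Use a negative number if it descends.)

-2

Taking 6-note groups, the heads are D4, C4, Bb3: the pattern moves down a 2nd.
Counting half-steps from D4 to C4: -2.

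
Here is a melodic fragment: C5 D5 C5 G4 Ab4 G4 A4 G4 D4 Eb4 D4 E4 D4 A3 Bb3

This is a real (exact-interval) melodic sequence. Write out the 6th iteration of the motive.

B2 C#3 B2 F#2 G2

With a 5-note motive the entries are C5, G4, D4, each down a 4th from the previous.
Continuing the starts: A3 → E3 → B2.
So cell 6 is B2 C#3 B2 F#2 G2.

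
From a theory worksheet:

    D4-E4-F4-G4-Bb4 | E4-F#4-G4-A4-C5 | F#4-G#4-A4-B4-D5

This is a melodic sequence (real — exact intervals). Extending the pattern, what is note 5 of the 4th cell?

With 5-note cells, note 5 of each statement runs Bb4, C5, D5.
From D5, up a 2nd gives E5.

E5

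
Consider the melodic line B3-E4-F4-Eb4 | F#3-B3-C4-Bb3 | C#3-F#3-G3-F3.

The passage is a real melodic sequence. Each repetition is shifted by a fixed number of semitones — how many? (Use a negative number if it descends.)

Taking 4-note groups, the heads are B3, F#3, C#3: the pattern moves down a 4th.
B3→F#3 is 54 − 59 = -5 semitones.

-5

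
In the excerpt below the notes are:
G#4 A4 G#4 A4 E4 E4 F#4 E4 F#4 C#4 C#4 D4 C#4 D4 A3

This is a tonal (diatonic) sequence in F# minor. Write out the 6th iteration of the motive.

D3 E3 D3 E3 B2

Taking 5-note groups, the heads are G#4, E4, C#4: the pattern moves down a 3rd.
Extending down a 3rd: A3 → F#3 → D3.
So cell 6 is D3 E3 D3 E3 B2.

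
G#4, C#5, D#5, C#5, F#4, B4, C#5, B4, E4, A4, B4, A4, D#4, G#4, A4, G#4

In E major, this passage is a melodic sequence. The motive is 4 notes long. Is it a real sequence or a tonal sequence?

Every note is diatonic to E major.
Cell 1 has +2 semitones from note 2 to 3, but cell 4 has +1 — the interval quality changes while the contour stays the same, which is the hallmark of a tonal sequence.

tonal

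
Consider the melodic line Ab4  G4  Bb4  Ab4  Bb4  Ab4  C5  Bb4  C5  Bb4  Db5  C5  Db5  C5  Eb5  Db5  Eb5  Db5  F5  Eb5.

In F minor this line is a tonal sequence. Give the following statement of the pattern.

F5 Eb5 G5 F5

The 4-note cells begin on Ab4, Bb4, C5, Db5, Eb5 — each up a 2nd from the last.
Statement 6 starts on F5 and keeps the same diatonic contour: F5 Eb5 G5 F5.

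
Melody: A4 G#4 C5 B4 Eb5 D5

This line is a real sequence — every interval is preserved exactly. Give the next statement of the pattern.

The 2-note cells begin on A4, C5, Eb5 — each up a 3rd from the last.
Statement 4 starts on Gb5 and keeps the same exact contour: Gb5 F5.

Gb5 F5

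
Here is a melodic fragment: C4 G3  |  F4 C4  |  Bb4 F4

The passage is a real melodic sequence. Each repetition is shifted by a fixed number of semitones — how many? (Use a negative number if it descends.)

5

With a 2-note motive the entries are C4, F4, Bb4, each up a 4th from the previous.
Counting half-steps from C4 to F4: 5.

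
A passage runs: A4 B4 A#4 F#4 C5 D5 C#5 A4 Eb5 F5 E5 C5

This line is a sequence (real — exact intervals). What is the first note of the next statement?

Gb5

Unit = 4 notes; the statements start on A4, C5, Eb5, moving up a 3rd each time.
One more step up a 3rd gives Gb5.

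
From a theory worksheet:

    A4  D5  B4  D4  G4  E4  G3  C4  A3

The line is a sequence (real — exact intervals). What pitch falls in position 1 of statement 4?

C3

The unit is 3 notes. Position-1 pitches of the 3 shown cells: A4, D4, G3.
Each moves down a 5th; the next is C3.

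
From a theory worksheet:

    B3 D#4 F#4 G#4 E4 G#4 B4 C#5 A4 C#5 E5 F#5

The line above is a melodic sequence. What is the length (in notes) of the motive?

There are 12 notes; a 4-note unit gives 3 cells:
B3 D#4 F#4 G#4 | E4 G#4 B4 C#5 | A4 C#5 E5 F#5
Every group is a transposition up a 4th of the one before; no shorter unit works.

4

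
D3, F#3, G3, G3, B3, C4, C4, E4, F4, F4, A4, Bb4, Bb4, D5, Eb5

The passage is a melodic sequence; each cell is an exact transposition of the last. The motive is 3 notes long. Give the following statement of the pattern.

Eb5 G5 Ab5

With a 3-note motive the entries are D3, G3, C4, F4, Bb4, each up a 4th from the previous.
Statement 6 starts on Eb5 and keeps the same exact contour: Eb5 G5 Ab5.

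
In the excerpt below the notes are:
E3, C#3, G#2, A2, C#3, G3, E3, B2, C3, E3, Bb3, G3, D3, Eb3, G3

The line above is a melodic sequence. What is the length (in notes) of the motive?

15 notes total. Splitting into 3 groups of 5:
E3 C#3 G#2 A2 C#3 | G3 E3 B2 C3 E3 | Bb3 G3 D3 Eb3 G3
Each cell is the previous one up a 3rd — so the unit is 5 notes.

5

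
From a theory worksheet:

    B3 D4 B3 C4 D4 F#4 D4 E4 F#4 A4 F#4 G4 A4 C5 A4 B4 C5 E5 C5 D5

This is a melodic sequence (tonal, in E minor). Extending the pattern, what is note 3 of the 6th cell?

Grouping in 4s, the 3rd note of each cell is B3, D4, F#4, A4, C5.
One more up a 3rd gives E5.

E5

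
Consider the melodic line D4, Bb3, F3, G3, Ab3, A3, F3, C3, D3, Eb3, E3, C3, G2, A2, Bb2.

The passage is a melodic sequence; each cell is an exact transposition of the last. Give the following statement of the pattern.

B2 G2 D2 E2 F2

The 5-note cells begin on D4, A3, E3 — each down a 4th from the last.
So cell 4 is B2 G2 D2 E2 F2.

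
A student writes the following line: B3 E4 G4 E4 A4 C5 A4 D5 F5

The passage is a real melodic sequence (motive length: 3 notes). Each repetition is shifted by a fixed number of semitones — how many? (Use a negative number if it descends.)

5

Unit = 3 notes; the statements start on B3, E4, A4, moving up a 4th each time.
B3 to E4 spans +5 semitones.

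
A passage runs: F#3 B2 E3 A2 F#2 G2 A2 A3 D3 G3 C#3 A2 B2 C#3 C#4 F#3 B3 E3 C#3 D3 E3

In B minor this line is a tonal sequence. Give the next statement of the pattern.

E4 A3 D4 G3 E3 F#3 G3

The 7-note cells begin on F#3, A3, C#4 — each up a 3rd from the last.
So cell 4 is E4 A3 D4 G3 E3 F#3 G3.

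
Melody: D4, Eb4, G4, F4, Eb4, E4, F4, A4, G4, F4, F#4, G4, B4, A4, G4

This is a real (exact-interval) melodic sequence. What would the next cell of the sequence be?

G#4 A4 C#5 B4 A4

Taking 5-note groups, the heads are D4, E4, F#4: the pattern moves up a 2nd.
So cell 4 is G#4 A4 C#5 B4 A4.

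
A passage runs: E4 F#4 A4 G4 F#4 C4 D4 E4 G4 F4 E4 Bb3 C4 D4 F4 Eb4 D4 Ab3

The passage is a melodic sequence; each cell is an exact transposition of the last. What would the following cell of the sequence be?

Unit = 6 notes; the statements start on E4, D4, C4, moving down a 2nd each time.
From Bb3 the exact shape gives Bb3 C4 Eb4 Db4 C4 Gb3.

Bb3 C4 Eb4 Db4 C4 Gb3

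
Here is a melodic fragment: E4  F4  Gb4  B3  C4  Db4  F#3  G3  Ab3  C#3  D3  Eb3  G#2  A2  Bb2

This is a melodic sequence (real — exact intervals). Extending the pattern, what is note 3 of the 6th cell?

The unit is 3 notes. Position-3 pitches of the 5 shown cells: Gb4, Db4, Ab3, Eb3, Bb2.
Each moves down a 4th; the next is F2.

F2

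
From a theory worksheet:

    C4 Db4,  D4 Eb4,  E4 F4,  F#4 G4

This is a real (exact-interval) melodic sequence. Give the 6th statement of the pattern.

With a 2-note motive the entries are C4, D4, E4, F#4, each up a 2nd from the previous.
Extending up a 2nd: G#4 → A#4.
So cell 6 is A#4 B4.

A#4 B4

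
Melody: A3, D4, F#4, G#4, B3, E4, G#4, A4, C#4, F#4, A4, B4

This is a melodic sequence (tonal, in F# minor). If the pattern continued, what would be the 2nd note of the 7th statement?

The unit is 4 notes. Position-2 pitches of the 3 shown cells: D4, E4, F#4.
Carrying that up a 2nd forward: G#4 → A4 → B4 → C#5.

C#5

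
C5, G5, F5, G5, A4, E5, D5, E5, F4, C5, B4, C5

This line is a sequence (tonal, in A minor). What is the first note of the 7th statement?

E3

With a 4-note motive the entries are C5, A4, F4, each down a 3rd from the previous.
Extending the heads down a 3rd: D4 → B3 → G3 → E3.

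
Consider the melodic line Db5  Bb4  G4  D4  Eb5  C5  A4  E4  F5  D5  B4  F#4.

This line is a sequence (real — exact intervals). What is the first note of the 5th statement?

A5

With a 4-note motive the entries are Db5, Eb5, F5, each up a 2nd from the previous.
Extending the heads up a 2nd: G5 → A5.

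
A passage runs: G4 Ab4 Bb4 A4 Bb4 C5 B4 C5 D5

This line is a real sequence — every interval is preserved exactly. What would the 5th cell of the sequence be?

Unit = 3 notes; the statements start on G4, A4, B4, moving up a 2nd each time.
Continuing the starts: C#5 → D#5.
Statement 5 starts on D#5 and keeps the same exact contour: D#5 E5 F#5.

D#5 E5 F#5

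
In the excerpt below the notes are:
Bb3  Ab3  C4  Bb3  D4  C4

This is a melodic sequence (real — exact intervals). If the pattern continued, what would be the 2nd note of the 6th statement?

With 2-note cells, note 2 of each statement runs Ab3, Bb3, C4.
Extending up a 2nd: D4 → E4 → F#4.

F#4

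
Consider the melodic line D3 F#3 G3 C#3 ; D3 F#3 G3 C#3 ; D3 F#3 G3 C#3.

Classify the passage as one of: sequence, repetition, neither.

repetition

Each 4-note cell is identical (D3 F#3 G3 C#3), restated at the same pitch.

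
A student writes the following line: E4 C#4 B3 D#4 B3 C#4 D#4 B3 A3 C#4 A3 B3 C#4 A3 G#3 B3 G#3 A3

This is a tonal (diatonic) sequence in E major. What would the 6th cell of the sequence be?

Unit = 6 notes; the statements start on E4, D#4, C#4, moving down a 2nd each time.
Carrying on: B3 → A3 → G#3.
Statement 6 starts on G#3 and keeps the same diatonic contour: G#3 E3 D#3 F#3 D#3 E3.

G#3 E3 D#3 F#3 D#3 E3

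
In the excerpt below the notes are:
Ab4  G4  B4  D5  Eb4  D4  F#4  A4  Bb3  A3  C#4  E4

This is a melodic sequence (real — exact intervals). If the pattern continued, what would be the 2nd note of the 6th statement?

Grouping in 4s, the 2nd note of each cell is G4, D4, A3.
Each moves down a 4th. Continuing: E3 → B2 → F#2.

F#2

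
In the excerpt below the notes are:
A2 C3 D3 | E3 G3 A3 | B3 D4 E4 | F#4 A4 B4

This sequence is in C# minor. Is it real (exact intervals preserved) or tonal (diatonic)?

real

Each cell has the same semitone pattern (3, 2) — intervals are preserved exactly.
And C3 lies outside C# minor, so the sequence is real rather than tonal.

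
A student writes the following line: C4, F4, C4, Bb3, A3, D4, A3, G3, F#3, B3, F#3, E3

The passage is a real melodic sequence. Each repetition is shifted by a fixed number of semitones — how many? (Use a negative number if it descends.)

-3

Taking 4-note groups, the heads are C4, A3, F#3: the pattern moves down a 3rd.
C4→A3 is 57 − 60 = -3 semitones.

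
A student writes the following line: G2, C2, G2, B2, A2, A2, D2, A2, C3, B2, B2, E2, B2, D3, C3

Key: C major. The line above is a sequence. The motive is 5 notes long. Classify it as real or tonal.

Every note is diatonic to C major.
Cell 1 has +4 semitones from note 3 to 4, but cell 2 has +3 — the interval quality changes while the contour stays the same, which is the hallmark of a tonal sequence.

tonal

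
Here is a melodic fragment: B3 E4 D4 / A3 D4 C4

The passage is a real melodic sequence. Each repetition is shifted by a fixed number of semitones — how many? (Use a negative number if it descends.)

-2

With a 3-note motive the entries are B3, A3, each down a 2nd from the previous.
B3 to A3 spans -2 semitones.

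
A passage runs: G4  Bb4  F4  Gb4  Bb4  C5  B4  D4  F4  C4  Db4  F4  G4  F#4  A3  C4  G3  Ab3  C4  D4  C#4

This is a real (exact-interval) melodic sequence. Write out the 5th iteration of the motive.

Taking 7-note groups, the heads are G4, D4, A3: the pattern moves down a 4th.
Carrying on: E3 → B2.
So cell 5 is B2 D3 A2 Bb2 D3 E3 D#3.

B2 D3 A2 Bb2 D3 E3 D#3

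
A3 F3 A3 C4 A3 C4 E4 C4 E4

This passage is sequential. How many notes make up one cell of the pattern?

9 notes total. Splitting into 3 groups of 3:
A3 F3 A3 | C4 A3 C4 | E4 C4 E4
Every group is a transposition up a 3rd of the one before; no shorter unit works.

3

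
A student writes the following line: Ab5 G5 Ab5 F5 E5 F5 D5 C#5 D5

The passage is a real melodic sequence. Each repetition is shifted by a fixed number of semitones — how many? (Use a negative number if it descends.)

With a 3-note motive the entries are Ab5, F5, D5, each down a 3rd from the previous.
Counting half-steps from Ab5 to F5: -3.

-3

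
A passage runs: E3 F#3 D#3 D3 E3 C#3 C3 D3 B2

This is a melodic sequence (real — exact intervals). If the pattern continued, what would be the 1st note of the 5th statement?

Ab2

With 3-note cells, note 1 of each statement runs E3, D3, C3.
Extending down a 2nd: Bb2 → Ab2.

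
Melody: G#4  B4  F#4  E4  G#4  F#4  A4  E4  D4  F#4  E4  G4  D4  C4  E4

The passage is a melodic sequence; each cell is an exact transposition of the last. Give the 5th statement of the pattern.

Taking 5-note groups, the heads are G#4, F#4, E4: the pattern moves down a 2nd.
Extending down a 2nd: D4 → C4.
Statement 5 starts on C4 and keeps the same exact contour: C4 Eb4 Bb3 Ab3 C4.

C4 Eb4 Bb3 Ab3 C4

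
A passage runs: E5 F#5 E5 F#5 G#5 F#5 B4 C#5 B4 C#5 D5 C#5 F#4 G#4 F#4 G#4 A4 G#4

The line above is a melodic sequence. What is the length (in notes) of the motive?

6

Try groups of 6 (3 cells in 18 notes):
E5 F#5 E5 F#5 G#5 F#5 | B4 C#5 B4 C#5 D5 C#5 | F#4 G#4 F#4 G#4 A4 G#4
Each cell is the previous one down a 4th — so the unit is 6 notes.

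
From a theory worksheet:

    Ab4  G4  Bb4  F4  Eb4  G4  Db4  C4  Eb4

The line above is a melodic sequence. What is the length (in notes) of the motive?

There are 9 notes; a 3-note unit gives 3 cells:
Ab4 G4 Bb4 | F4 Eb4 G4 | Db4 C4 Eb4
Every group is a transposition down a 3rd of the one before; no shorter unit works.

3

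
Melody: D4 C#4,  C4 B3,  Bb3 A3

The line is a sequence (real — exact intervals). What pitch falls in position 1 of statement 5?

Gb3

The unit is 2 notes. Position-1 pitches of the 3 shown cells: D4, C4, Bb3.
Carrying that down a 2nd forward: Ab3 → Gb3.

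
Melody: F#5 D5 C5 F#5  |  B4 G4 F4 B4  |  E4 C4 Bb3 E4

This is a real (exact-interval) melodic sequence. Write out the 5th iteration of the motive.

D3 Bb2 Ab2 D3

The 4-note cells begin on F#5, B4, E4 — each down a 5th from the last.
Carrying on: A3 → D3.
So cell 5 is D3 Bb2 Ab2 D3.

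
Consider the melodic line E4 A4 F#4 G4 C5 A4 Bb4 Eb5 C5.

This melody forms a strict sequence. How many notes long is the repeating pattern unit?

3

There are 9 notes; a 3-note unit gives 3 cells:
E4 A4 F#4 | G4 C5 A4 | Bb4 Eb5 C5
Each cell is the previous one up a 3rd — so the unit is 3 notes.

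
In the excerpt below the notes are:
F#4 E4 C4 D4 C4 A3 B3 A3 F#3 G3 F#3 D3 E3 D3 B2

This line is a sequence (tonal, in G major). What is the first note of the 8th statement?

Unit = 3 notes; the statements start on F#4, D4, B3, G3, E3, moving down a 3rd each time.
Extending the heads down a 3rd: C3 → A2 → F#2.

F#2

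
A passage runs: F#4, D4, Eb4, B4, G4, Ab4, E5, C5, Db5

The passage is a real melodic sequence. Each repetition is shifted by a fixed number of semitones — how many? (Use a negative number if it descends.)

5

With a 3-note motive the entries are F#4, B4, E5, each up a 4th from the previous.
Counting half-steps from F#4 to B4: 5.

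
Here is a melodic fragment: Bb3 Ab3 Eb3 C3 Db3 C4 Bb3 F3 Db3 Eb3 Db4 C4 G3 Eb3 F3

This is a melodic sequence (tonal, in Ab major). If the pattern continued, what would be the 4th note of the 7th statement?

Grouping in 5s, the 4th note of each cell is C3, Db3, Eb3.
Extending up a 2nd: F3 → G3 → Ab3 → Bb3.

Bb3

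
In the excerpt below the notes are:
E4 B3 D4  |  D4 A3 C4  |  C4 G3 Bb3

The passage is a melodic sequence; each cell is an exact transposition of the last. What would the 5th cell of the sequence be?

Taking 3-note groups, the heads are E4, D4, C4: the pattern moves down a 2nd.
Continuing the starts: Bb3 → Ab3.
So cell 5 is Ab3 Eb3 Gb3.

Ab3 Eb3 Gb3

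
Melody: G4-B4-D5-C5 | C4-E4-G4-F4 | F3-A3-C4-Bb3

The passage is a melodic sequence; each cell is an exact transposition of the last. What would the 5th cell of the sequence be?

Unit = 4 notes; the statements start on G4, C4, F3, moving down a 5th each time.
Continuing the starts: Bb2 → Eb2.
From Eb2 the exact shape gives Eb2 G2 Bb2 Ab2.

Eb2 G2 Bb2 Ab2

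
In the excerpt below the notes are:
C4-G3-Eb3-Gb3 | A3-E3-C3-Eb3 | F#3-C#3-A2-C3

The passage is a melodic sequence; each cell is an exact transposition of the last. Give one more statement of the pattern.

Taking 4-note groups, the heads are C4, A3, F#3: the pattern moves down a 3rd.
So cell 4 is D#3 A#2 F#2 A2.

D#3 A#2 F#2 A2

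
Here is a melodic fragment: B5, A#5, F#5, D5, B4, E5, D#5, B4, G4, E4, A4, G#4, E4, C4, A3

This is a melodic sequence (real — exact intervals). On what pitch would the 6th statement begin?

The 5-note cells begin on B5, E5, A4 — each down a 5th from the last.
Extending the heads down a 5th: D4 → G3 → C3.

C3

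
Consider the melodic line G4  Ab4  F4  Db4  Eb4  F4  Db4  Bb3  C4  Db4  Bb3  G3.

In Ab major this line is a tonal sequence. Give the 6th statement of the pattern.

Db3 Eb3 C3 Ab2

Taking 4-note groups, the heads are G4, Eb4, C4: the pattern moves down a 3rd.
Continuing the starts: Ab3 → F3 → Db3.
So cell 6 is Db3 Eb3 C3 Ab2.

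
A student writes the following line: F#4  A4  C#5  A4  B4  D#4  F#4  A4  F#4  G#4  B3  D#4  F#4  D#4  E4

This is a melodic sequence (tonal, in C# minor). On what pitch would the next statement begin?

Unit = 5 notes; the statements start on F#4, D#4, B3, moving down a 3rd each time.
One more step down a 3rd gives G#3.

G#3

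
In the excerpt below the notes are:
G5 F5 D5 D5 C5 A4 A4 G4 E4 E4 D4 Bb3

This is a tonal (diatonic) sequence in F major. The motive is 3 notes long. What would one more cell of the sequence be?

Unit = 3 notes; the statements start on G5, D5, A4, E4, moving down a 4th each time.
So cell 5 is Bb3 A3 F3.

Bb3 A3 F3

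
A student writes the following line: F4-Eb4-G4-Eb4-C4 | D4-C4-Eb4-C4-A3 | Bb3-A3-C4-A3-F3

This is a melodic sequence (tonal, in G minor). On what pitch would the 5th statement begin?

Eb3

Taking 5-note groups, the heads are F4, D4, Bb3: the pattern moves down a 3rd.
Extending the heads down a 3rd: G3 → Eb3.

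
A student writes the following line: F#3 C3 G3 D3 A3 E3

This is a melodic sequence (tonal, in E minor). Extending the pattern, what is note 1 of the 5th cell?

Grouping in 2s, the 1st note of each cell is F#3, G3, A3.
Carrying that up a 2nd forward: B3 → C4.

C4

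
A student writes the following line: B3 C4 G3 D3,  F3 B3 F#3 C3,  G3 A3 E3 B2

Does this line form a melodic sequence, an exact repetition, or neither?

Note 1 of cell 2 is F3; if this were a sequence it would be A3. No unit length gives a consistent transposition pattern.

neither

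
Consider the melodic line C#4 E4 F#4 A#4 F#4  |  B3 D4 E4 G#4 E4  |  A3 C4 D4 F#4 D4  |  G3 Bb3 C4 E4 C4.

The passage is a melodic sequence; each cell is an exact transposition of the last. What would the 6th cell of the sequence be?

Eb3 Gb3 Ab3 C4 Ab3

The 5-note cells begin on C#4, B3, A3, G3 — each down a 2nd from the last.
Extending down a 2nd: F3 → Eb3.
Statement 6 starts on Eb3 and keeps the same exact contour: Eb3 Gb3 Ab3 C4 Ab3.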